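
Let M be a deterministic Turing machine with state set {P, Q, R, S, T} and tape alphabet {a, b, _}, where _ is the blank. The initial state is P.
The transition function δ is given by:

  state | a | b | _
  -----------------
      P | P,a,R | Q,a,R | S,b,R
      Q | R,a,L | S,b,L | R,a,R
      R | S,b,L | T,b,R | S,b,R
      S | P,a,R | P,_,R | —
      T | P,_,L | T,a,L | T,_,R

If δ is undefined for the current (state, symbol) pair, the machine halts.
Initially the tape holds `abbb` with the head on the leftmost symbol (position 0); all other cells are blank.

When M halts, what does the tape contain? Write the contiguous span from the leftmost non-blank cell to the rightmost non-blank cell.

state=P head=0 tape=[a]bbb___   (P,a)→(P,a,R)
state=P head=1 tape=a[b]bb___   (P,b)→(Q,a,R)
state=Q head=2 tape=aa[b]b___   (Q,b)→(S,b,L)
state=S head=1 tape=a[a]bb___   (S,a)→(P,a,R)
state=P head=2 tape=aa[b]b___   (P,b)→(Q,a,R)
state=Q head=3 tape=aaa[b]___   (Q,b)→(S,b,L)
state=S head=2 tape=aa[a]b___   (S,a)→(P,a,R)
state=P head=3 tape=aaa[b]___   (P,b)→(Q,a,R)
state=Q head=4 tape=aaaa[_]__   (Q,_)→(R,a,R)
state=R head=5 tape=aaaaa[_]_   (R,_)→(S,b,R)
state=S head=6 tape=aaaaab[_]
The non-blank tape span at halt is aaaaab.

aaaaab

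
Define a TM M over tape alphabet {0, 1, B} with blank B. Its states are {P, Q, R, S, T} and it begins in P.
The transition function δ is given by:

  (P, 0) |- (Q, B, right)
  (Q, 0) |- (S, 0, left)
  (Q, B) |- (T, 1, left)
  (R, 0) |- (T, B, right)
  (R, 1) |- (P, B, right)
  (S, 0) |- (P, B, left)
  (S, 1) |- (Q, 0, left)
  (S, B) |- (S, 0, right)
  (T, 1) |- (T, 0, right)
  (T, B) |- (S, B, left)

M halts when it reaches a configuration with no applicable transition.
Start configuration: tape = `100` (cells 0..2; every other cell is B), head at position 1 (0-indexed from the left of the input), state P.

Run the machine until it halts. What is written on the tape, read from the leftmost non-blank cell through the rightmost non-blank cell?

state=P head=1 tape=BBBB1[0]0   (P,0)→(Q,B,right)
state=Q head=2 tape=BBBB1B[0]   (Q,0)→(S,0,left)
state=S head=1 tape=BBBB1[B]0   (S,B)→(S,0,right)
state=S head=2 tape=BBBB10[0]   (S,0)→(P,B,left)
state=P head=1 tape=BBBB1[0]B   (P,0)→(Q,B,right)
state=Q head=2 tape=BBBB1B[B]   (Q,B)→(T,1,left)
state=T head=1 tape=BBBB1[B]1   (T,B)→(S,B,left)
state=S head=0 tape=BBBB[1]B1   (S,1)→(Q,0,left)
state=Q head=-1 tape=BBB[B]0B1   (Q,B)→(T,1,left)
state=T head=-2 tape=BB[B]10B1   (T,B)→(S,B,left)
state=S head=-3 tape=B[B]B10B1   (S,B)→(S,0,right)
state=S head=-2 tape=B0[B]10B1   (S,B)→(S,0,right)
state=S head=-1 tape=B00[1]0B1   (S,1)→(Q,0,left)
state=Q head=-2 tape=B0[0]00B1   (Q,0)→(S,0,left)
state=S head=-3 tape=B[0]000B1   (S,0)→(P,B,left)
state=P head=-4 tape=[B]B000B1
The non-blank tape span at halt is 000B1.

000B1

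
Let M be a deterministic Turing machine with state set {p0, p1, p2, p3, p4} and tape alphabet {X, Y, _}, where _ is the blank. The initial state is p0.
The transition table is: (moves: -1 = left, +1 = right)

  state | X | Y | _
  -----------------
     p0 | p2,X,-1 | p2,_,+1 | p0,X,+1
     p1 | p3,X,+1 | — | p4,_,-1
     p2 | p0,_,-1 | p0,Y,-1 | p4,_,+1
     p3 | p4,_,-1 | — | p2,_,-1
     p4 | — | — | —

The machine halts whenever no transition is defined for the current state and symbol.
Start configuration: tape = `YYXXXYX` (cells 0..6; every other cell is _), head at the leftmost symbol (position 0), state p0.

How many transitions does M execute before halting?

state=p0 head=0 tape=__[Y]YXXXYX   (p0,Y)→(p2,_,+1)
state=p2 head=1 tape=___[Y]XXXYX   (p2,Y)→(p0,Y,-1)
state=p0 head=0 tape=__[_]YXXXYX   (p0,_)→(p0,X,+1)
state=p0 head=1 tape=__X[Y]XXXYX   (p0,Y)→(p2,_,+1)
state=p2 head=2 tape=__X_[X]XXYX   (p2,X)→(p0,_,-1)
state=p0 head=1 tape=__X[_]_XXYX   (p0,_)→(p0,X,+1)
state=p0 head=2 tape=__XX[_]XXYX   (p0,_)→(p0,X,+1)
state=p0 head=3 tape=__XXX[X]XYX   (p0,X)→(p2,X,-1)
state=p2 head=2 tape=__XX[X]XXYX   (p2,X)→(p0,_,-1)
state=p0 head=1 tape=__X[X]_XXYX   (p0,X)→(p2,X,-1)
state=p2 head=0 tape=__[X]X_XXYX   (p2,X)→(p0,_,-1)
state=p0 head=-1 tape=_[_]_X_XXYX   (p0,_)→(p0,X,+1)
state=p0 head=0 tape=_X[_]X_XXYX   (p0,_)→(p0,X,+1)
state=p0 head=1 tape=_XX[X]_XXYX   (p0,X)→(p2,X,-1)
state=p2 head=0 tape=_X[X]X_XXYX   (p2,X)→(p0,_,-1)
state=p0 head=-1 tape=_[X]_X_XXYX   (p0,X)→(p2,X,-1)
state=p2 head=-2 tape=[_]X_X_XXYX   (p2,_)→(p4,_,+1)
state=p4 head=-1 tape=_[X]_X_XXYX
M halts after 17 transitions.

17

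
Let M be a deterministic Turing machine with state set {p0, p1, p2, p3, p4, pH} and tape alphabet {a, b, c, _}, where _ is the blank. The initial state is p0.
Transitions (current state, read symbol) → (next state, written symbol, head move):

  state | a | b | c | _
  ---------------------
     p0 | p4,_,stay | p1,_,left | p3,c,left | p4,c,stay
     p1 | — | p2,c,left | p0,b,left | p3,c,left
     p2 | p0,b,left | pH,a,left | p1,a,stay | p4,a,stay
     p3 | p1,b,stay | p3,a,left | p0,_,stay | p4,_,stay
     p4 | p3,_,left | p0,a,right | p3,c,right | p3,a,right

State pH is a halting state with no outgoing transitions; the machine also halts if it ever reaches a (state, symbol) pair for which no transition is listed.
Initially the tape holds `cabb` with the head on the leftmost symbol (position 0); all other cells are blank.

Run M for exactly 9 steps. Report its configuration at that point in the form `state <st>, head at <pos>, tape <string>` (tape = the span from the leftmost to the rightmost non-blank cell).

state p1, head at 0, tape aacbb

p0 | _[c]abb   read c → write c, move left, go to p3
p3 | [_]cabb   read _ → write _, move stay, go to p4
p4 | [_]cabb   read _ → write a, move right, go to p3
p3 | a[c]abb   read c → write _, move stay, go to p0
p0 | a[_]abb   read _ → write c, move stay, go to p4
p4 | a[c]abb   read c → write c, move right, go to p3
p3 | ac[a]bb   read a → write b, move stay, go to p1
p1 | ac[b]bb   read b → write c, move left, go to p2
p2 | a[c]cbb   read c → write a, move stay, go to p1
p1 | a[a]cbb
After 9 steps: state p1, head at 0, tape aacbb.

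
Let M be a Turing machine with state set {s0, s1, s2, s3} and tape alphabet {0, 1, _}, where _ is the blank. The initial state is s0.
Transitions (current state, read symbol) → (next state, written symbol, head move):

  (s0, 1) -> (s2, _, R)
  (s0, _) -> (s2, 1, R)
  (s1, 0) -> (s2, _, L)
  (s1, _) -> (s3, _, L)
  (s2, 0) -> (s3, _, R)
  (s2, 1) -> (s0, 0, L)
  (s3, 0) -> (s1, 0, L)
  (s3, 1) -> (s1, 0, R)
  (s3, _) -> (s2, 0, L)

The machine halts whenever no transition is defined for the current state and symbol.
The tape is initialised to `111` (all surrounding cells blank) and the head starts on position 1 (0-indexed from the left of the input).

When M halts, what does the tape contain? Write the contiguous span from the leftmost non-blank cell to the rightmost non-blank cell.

11_0

state=s0 head=1 tape=1[1]1_   (s0,1)→(s2,_,R)
state=s2 head=2 tape=1_[1]_   (s2,1)→(s0,0,L)
state=s0 head=1 tape=1[_]0_   (s0,_)→(s2,1,R)
state=s2 head=2 tape=11[0]_   (s2,0)→(s3,_,R)
state=s3 head=3 tape=11_[_]   (s3,_)→(s2,0,L)
state=s2 head=2 tape=11[_]0
The non-blank tape span at halt is 11_0.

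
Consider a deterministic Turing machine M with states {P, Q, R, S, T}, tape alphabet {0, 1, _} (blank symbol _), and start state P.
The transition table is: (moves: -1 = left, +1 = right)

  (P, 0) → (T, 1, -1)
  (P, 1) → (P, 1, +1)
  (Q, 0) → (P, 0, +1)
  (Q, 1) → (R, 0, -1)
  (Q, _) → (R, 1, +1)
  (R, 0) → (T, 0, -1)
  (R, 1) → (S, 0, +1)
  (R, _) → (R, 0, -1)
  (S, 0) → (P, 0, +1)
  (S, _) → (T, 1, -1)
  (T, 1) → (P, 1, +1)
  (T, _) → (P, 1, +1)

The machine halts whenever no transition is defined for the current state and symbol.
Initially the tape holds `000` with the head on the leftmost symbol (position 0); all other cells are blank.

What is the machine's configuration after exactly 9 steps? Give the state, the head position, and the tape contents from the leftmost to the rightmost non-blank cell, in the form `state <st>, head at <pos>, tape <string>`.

state P, head at 3, tape 1111

P | _[0]00_   read 0 → write 1, move -1, go to T
T | [_]100_   read _ → write 1, move +1, go to P
P | 1[1]00_   read 1 → write 1, move +1, go to P
P | 11[0]0_   read 0 → write 1, move -1, go to T
T | 1[1]10_   read 1 → write 1, move +1, go to P
P | 11[1]0_   read 1 → write 1, move +1, go to P
P | 111[0]_   read 0 → write 1, move -1, go to T
T | 11[1]1_   read 1 → write 1, move +1, go to P
P | 111[1]_   read 1 → write 1, move +1, go to P
P | 1111[_]
After 9 steps: state P, head at 3, tape 1111.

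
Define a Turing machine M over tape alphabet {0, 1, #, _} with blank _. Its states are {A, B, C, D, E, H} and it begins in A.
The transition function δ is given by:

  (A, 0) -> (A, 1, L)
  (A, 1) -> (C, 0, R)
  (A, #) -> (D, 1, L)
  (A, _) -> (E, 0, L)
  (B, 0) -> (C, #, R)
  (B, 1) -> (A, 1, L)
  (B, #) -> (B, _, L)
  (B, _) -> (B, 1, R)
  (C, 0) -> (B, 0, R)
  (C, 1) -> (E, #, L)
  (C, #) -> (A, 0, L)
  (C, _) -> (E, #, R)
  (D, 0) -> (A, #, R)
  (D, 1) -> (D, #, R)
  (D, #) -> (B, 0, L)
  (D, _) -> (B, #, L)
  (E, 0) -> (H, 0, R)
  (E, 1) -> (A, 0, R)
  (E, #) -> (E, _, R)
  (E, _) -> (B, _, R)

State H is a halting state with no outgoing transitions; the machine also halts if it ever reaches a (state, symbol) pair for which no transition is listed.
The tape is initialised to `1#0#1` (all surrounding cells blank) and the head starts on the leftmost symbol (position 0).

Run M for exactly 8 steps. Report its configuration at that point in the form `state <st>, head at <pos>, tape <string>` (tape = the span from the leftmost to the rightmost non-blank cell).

state E, head at 0, tape #00#1

state=A head=0 tape=__[1]#0#1   (A,1)→(C,0,R)
state=C head=1 tape=__0[#]0#1   (C,#)→(A,0,L)
state=A head=0 tape=__[0]00#1   (A,0)→(A,1,L)
state=A head=-1 tape=_[_]100#1   (A,_)→(E,0,L)
state=E head=-2 tape=[_]0100#1   (E,_)→(B,_,R)
state=B head=-1 tape=_[0]100#1   (B,0)→(C,#,R)
state=C head=0 tape=_#[1]00#1   (C,1)→(E,#,L)
state=E head=-1 tape=_[#]#00#1   (E,#)→(E,_,R)
state=E head=0 tape=__[#]00#1
After 8 steps: state E, head at 0, tape #00#1.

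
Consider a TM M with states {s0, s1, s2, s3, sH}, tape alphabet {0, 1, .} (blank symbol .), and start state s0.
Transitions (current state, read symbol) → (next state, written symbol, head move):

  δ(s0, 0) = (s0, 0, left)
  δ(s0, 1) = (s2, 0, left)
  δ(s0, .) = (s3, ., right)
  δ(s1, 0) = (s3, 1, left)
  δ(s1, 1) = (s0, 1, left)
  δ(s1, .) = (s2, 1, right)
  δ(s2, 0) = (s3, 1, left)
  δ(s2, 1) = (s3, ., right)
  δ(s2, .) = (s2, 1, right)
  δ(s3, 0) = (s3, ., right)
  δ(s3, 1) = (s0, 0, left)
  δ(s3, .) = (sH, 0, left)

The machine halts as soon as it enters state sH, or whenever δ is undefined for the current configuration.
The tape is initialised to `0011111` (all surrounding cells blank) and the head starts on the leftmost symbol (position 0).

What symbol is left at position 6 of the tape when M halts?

.

s0 | .[0]011111.   read 0 → write 0, move left, go to s0
s0 | [.]0011111.   read . → write ., move right, go to s3
s3 | .[0]011111.   read 0 → write ., move right, go to s3
s3 | ..[0]11111.   read 0 → write ., move right, go to s3
s3 | ...[1]1111.   read 1 → write 0, move left, go to s0
s0 | ..[.]01111.   read . → write ., move right, go to s3
s3 | ...[0]1111.   read 0 → write ., move right, go to s3
s3 | ....[1]111.   read 1 → write 0, move left, go to s0
s0 | ...[.]0111.   read . → write ., move right, go to s3
s3 | ....[0]111.   read 0 → write ., move right, go to s3
s3 | .....[1]11.   read 1 → write 0, move left, go to s0
s0 | ....[.]011.   read . → write ., move right, go to s3
s3 | .....[0]11.   read 0 → write ., move right, go to s3
s3 | ......[1]1.   read 1 → write 0, move left, go to s0
s0 | .....[.]01.   read . → write ., move right, go to s3
s3 | ......[0]1.   read 0 → write ., move right, go to s3
s3 | .......[1].   read 1 → write 0, move left, go to s0
s0 | ......[.]0.   read . → write ., move right, go to s3
s3 | .......[0].   read 0 → write ., move right, go to s3
s3 | ........[.]   read . → write 0, move left, go to sH
sH | .......[.]0
Cell 6 holds . when M halts.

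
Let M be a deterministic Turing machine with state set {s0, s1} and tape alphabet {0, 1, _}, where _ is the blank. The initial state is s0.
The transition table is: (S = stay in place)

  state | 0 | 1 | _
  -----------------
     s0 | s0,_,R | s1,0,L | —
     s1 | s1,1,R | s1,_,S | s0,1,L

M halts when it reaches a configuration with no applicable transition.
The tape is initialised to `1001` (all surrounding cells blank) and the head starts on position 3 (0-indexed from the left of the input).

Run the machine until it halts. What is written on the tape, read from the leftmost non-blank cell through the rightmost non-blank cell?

state=s0 head=3 tape=__100[1]_   (s0,1)→(s1,0,L)
state=s1 head=2 tape=__10[0]0_   (s1,0)→(s1,1,R)
state=s1 head=3 tape=__101[0]_   (s1,0)→(s1,1,R)
state=s1 head=4 tape=__1011[_]   (s1,_)→(s0,1,L)
state=s0 head=3 tape=__101[1]1   (s0,1)→(s1,0,L)
state=s1 head=2 tape=__10[1]01   (s1,1)→(s1,_,S)
state=s1 head=2 tape=__10[_]01   (s1,_)→(s0,1,L)
state=s0 head=1 tape=__1[0]101   (s0,0)→(s0,_,R)
state=s0 head=2 tape=__1_[1]01   (s0,1)→(s1,0,L)
state=s1 head=1 tape=__1[_]001   (s1,_)→(s0,1,L)
state=s0 head=0 tape=__[1]1001   (s0,1)→(s1,0,L)
state=s1 head=-1 tape=_[_]01001   (s1,_)→(s0,1,L)
state=s0 head=-2 tape=[_]101001
The non-blank tape span at halt is 101001.

101001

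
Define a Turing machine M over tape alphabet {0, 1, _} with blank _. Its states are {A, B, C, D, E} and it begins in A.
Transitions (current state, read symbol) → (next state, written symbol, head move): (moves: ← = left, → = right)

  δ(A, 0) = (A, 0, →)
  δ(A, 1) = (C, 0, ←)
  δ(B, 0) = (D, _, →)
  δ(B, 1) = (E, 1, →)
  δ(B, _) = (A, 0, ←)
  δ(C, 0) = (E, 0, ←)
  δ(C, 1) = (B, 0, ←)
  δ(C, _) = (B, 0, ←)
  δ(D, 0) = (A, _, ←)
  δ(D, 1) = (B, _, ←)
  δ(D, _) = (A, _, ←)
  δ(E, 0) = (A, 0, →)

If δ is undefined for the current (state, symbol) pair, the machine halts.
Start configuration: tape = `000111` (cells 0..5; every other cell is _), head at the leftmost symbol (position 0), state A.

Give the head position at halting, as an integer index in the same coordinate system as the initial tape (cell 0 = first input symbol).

6

A | [0]00111_   read 0 → write 0, move →, go to A
A | 0[0]0111_   read 0 → write 0, move →, go to A
A | 00[0]111_   read 0 → write 0, move →, go to A
A | 000[1]11_   read 1 → write 0, move ←, go to C
C | 00[0]011_   read 0 → write 0, move ←, go to E
E | 0[0]0011_   read 0 → write 0, move →, go to A
A | 00[0]011_   read 0 → write 0, move →, go to A
A | 000[0]11_   read 0 → write 0, move →, go to A
A | 0000[1]1_   read 1 → write 0, move ←, go to C
C | 000[0]01_   read 0 → write 0, move ←, go to E
E | 00[0]001_   read 0 → write 0, move →, go to A
A | 000[0]01_   read 0 → write 0, move →, go to A
A | 0000[0]1_   read 0 → write 0, move →, go to A
A | 00000[1]_   read 1 → write 0, move ←, go to C
C | 0000[0]0_   read 0 → write 0, move ←, go to E
E | 000[0]00_   read 0 → write 0, move →, go to A
A | 0000[0]0_   read 0 → write 0, move →, go to A
A | 00000[0]_   read 0 → write 0, move →, go to A
A | 000000[_]
At halt the head is at cell 6.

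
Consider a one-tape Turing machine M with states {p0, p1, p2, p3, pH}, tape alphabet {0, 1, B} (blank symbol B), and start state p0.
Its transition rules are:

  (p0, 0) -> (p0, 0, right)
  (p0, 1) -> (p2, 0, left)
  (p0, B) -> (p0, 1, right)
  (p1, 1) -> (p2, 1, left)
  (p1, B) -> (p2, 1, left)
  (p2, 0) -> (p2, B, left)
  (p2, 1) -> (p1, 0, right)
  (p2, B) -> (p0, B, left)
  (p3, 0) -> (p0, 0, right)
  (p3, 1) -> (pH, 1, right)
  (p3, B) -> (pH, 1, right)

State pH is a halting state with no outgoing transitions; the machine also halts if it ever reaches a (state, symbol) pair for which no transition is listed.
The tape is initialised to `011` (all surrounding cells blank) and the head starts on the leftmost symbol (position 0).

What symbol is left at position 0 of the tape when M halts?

p0 | BBBB[0]11   read 0 → write 0, move right, go to p0
p0 | BBBB0[1]1   read 1 → write 0, move left, go to p2
p2 | BBBB[0]01   read 0 → write B, move left, go to p2
p2 | BBB[B]B01   read B → write B, move left, go to p0
p0 | BB[B]BB01   read B → write 1, move right, go to p0
p0 | BB1[B]B01   read B → write 1, move right, go to p0
p0 | BB11[B]01   read B → write 1, move right, go to p0
p0 | BB111[0]1   read 0 → write 0, move right, go to p0
p0 | BB1110[1]   read 1 → write 0, move left, go to p2
p2 | BB111[0]0   read 0 → write B, move left, go to p2
p2 | BB11[1]B0   read 1 → write 0, move right, go to p1
p1 | BB110[B]0   read B → write 1, move left, go to p2
p2 | BB11[0]10   read 0 → write B, move left, go to p2
p2 | BB1[1]B10   read 1 → write 0, move right, go to p1
p1 | BB10[B]10   read B → write 1, move left, go to p2
p2 | BB1[0]110   read 0 → write B, move left, go to p2
p2 | BB[1]B110   read 1 → write 0, move right, go to p1
p1 | BB0[B]110   read B → write 1, move left, go to p2
p2 | BB[0]1110   read 0 → write B, move left, go to p2
p2 | B[B]B1110   read B → write B, move left, go to p0
p0 | [B]BB1110   read B → write 1, move right, go to p0
p0 | 1[B]B1110   read B → write 1, move right, go to p0
p0 | 11[B]1110   read B → write 1, move right, go to p0
p0 | 111[1]110   read 1 → write 0, move left, go to p2
p2 | 11[1]0110   read 1 → write 0, move right, go to p1
p1 | 110[0]110
Cell 0 holds 1 when M halts.

1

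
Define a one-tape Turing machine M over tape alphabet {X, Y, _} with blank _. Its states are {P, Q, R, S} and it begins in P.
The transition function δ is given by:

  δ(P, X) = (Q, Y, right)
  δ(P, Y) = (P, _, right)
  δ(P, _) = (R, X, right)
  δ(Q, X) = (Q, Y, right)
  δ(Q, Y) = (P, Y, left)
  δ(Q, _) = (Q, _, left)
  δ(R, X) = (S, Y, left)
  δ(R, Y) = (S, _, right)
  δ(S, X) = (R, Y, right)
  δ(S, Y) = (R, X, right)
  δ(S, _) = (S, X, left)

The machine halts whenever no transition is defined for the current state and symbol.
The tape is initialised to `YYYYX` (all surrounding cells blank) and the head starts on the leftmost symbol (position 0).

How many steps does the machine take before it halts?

state=P head=0 tape=[Y]YYYX__   (P,Y)→(P,_,right)
state=P head=1 tape=_[Y]YYX__   (P,Y)→(P,_,right)
state=P head=2 tape=__[Y]YX__   (P,Y)→(P,_,right)
state=P head=3 tape=___[Y]X__   (P,Y)→(P,_,right)
state=P head=4 tape=____[X]__   (P,X)→(Q,Y,right)
state=Q head=5 tape=____Y[_]_   (Q,_)→(Q,_,left)
state=Q head=4 tape=____[Y]__   (Q,Y)→(P,Y,left)
state=P head=3 tape=___[_]Y__   (P,_)→(R,X,right)
state=R head=4 tape=___X[Y]__   (R,Y)→(S,_,right)
state=S head=5 tape=___X_[_]_   (S,_)→(S,X,left)
state=S head=4 tape=___X[_]X_   (S,_)→(S,X,left)
state=S head=3 tape=___[X]XX_   (S,X)→(R,Y,right)
state=R head=4 tape=___Y[X]X_   (R,X)→(S,Y,left)
state=S head=3 tape=___[Y]YX_   (S,Y)→(R,X,right)
state=R head=4 tape=___X[Y]X_   (R,Y)→(S,_,right)
state=S head=5 tape=___X_[X]_   (S,X)→(R,Y,right)
state=R head=6 tape=___X_Y[_]
M halts after 16 transitions.

16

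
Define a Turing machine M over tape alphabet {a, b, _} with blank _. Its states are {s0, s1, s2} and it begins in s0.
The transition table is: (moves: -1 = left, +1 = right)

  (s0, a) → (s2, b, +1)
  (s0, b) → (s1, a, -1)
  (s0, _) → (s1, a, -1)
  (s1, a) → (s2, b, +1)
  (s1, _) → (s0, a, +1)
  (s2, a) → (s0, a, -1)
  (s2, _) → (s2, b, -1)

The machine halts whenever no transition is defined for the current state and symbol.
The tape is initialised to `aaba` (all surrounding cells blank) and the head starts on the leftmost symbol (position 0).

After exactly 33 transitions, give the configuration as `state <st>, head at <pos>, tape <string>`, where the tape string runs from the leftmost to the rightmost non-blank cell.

state s2, head at -3, tape abaaaaaba

state=s0 head=0 tape=_____[a]aba   (s0,a)→(s2,b,+1)
state=s2 head=1 tape=_____b[a]ba   (s2,a)→(s0,a,-1)
state=s0 head=0 tape=_____[b]aba   (s0,b)→(s1,a,-1)
state=s1 head=-1 tape=____[_]aaba   (s1,_)→(s0,a,+1)
state=s0 head=0 tape=____a[a]aba   (s0,a)→(s2,b,+1)
state=s2 head=1 tape=____ab[a]ba   (s2,a)→(s0,a,-1)
state=s0 head=0 tape=____a[b]aba   (s0,b)→(s1,a,-1)
state=s1 head=-1 tape=____[a]aaba   (s1,a)→(s2,b,+1)
state=s2 head=0 tape=____b[a]aba   (s2,a)→(s0,a,-1)
state=s0 head=-1 tape=____[b]aaba   (s0,b)→(s1,a,-1)
state=s1 head=-2 tape=___[_]aaaba   (s1,_)→(s0,a,+1)
state=s0 head=-1 tape=___a[a]aaba   (s0,a)→(s2,b,+1)
state=s2 head=0 tape=___ab[a]aba   (s2,a)→(s0,a,-1)
state=s0 head=-1 tape=___a[b]aaba   (s0,b)→(s1,a,-1)
state=s1 head=-2 tape=___[a]aaaba   (s1,a)→(s2,b,+1)
state=s2 head=-1 tape=___b[a]aaba   (s2,a)→(s0,a,-1)
state=s0 head=-2 tape=___[b]aaaba   (s0,b)→(s1,a,-1)
state=s1 head=-3 tape=__[_]aaaaba   (s1,_)→(s0,a,+1)
state=s0 head=-2 tape=__a[a]aaaba   (s0,a)→(s2,b,+1)
state=s2 head=-1 tape=__ab[a]aaba   (s2,a)→(s0,a,-1)
state=s0 head=-2 tape=__a[b]aaaba   (s0,b)→(s1,a,-1)
state=s1 head=-3 tape=__[a]aaaaba   (s1,a)→(s2,b,+1)
state=s2 head=-2 tape=__b[a]aaaba   (s2,a)→(s0,a,-1)
state=s0 head=-3 tape=__[b]aaaaba   (s0,b)→(s1,a,-1)
state=s1 head=-4 tape=_[_]aaaaaba   (s1,_)→(s0,a,+1)
state=s0 head=-3 tape=_a[a]aaaaba   (s0,a)→(s2,b,+1)
state=s2 head=-2 tape=_ab[a]aaaba   (s2,a)→(s0,a,-1)
state=s0 head=-3 tape=_a[b]aaaaba   (s0,b)→(s1,a,-1)
state=s1 head=-4 tape=_[a]aaaaaba   (s1,a)→(s2,b,+1)
state=s2 head=-3 tape=_b[a]aaaaba   (s2,a)→(s0,a,-1)
state=s0 head=-4 tape=_[b]aaaaaba   (s0,b)→(s1,a,-1)
state=s1 head=-5 tape=[_]aaaaaaba   (s1,_)→(s0,a,+1)
state=s0 head=-4 tape=a[a]aaaaaba   (s0,a)→(s2,b,+1)
state=s2 head=-3 tape=ab[a]aaaaba
After 33 steps: state s2, head at -3, tape abaaaaaba.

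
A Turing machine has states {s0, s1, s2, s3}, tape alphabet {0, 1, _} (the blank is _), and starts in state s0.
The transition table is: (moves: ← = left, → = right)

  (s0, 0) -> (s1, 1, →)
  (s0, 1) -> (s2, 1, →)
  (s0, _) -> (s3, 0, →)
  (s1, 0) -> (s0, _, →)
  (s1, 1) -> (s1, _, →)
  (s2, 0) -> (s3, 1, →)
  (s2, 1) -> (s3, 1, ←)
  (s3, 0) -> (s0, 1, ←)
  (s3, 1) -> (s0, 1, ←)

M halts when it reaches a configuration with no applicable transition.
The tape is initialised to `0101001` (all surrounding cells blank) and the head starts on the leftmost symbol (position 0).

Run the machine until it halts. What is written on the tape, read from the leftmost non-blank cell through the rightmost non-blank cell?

1_1

s0 | [0]101001_   read 0 → write 1, move →, go to s1
s1 | 1[1]01001_   read 1 → write _, move →, go to s1
s1 | 1_[0]1001_   read 0 → write _, move →, go to s0
s0 | 1__[1]001_   read 1 → write 1, move →, go to s2
s2 | 1__1[0]01_   read 0 → write 1, move →, go to s3
s3 | 1__11[0]1_   read 0 → write 1, move ←, go to s0
s0 | 1__1[1]11_   read 1 → write 1, move →, go to s2
s2 | 1__11[1]1_   read 1 → write 1, move ←, go to s3
s3 | 1__1[1]11_   read 1 → write 1, move ←, go to s0
s0 | 1__[1]111_   read 1 → write 1, move →, go to s2
s2 | 1__1[1]11_   read 1 → write 1, move ←, go to s3
s3 | 1__[1]111_   read 1 → write 1, move ←, go to s0
s0 | 1_[_]1111_   read _ → write 0, move →, go to s3
s3 | 1_0[1]111_   read 1 → write 1, move ←, go to s0
s0 | 1_[0]1111_   read 0 → write 1, move →, go to s1
s1 | 1_1[1]111_   read 1 → write _, move →, go to s1
s1 | 1_1_[1]11_   read 1 → write _, move →, go to s1
s1 | 1_1__[1]1_   read 1 → write _, move →, go to s1
s1 | 1_1___[1]_   read 1 → write _, move →, go to s1
s1 | 1_1____[_]
The non-blank tape span at halt is 1_1.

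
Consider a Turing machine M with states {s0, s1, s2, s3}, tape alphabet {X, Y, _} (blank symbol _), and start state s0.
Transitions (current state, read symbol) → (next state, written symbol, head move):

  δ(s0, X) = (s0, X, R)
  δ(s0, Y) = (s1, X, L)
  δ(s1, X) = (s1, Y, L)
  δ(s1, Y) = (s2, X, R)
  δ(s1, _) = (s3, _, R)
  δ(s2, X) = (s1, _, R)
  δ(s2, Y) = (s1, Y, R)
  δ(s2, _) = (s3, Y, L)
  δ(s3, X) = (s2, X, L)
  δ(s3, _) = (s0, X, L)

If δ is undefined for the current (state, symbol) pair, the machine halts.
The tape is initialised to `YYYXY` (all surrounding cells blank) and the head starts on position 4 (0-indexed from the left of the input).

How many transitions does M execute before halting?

9

s0 | YYYX[Y]__   read Y → write X, move L, go to s1
s1 | YYY[X]X__   read X → write Y, move L, go to s1
s1 | YY[Y]YX__   read Y → write X, move R, go to s2
s2 | YYX[Y]X__   read Y → write Y, move R, go to s1
s1 | YYXY[X]__   read X → write Y, move L, go to s1
s1 | YYX[Y]Y__   read Y → write X, move R, go to s2
s2 | YYXX[Y]__   read Y → write Y, move R, go to s1
s1 | YYXXY[_]_   read _ → write _, move R, go to s3
s3 | YYXXY_[_]   read _ → write X, move L, go to s0
s0 | YYXXY[_]X
M halts after 9 transitions.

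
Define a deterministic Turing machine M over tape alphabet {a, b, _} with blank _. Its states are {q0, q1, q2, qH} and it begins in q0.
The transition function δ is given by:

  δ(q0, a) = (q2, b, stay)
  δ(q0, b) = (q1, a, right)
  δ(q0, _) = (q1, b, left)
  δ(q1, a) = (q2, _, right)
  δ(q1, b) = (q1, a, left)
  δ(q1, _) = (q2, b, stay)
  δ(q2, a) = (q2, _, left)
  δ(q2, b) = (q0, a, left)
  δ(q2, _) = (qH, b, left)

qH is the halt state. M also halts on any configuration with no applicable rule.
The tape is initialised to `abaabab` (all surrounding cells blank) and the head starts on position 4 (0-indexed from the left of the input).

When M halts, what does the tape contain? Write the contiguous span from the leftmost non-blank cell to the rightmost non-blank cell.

state=q0 head=4 tape=_abaa[b]ab   (q0,b)→(q1,a,right)
state=q1 head=5 tape=_abaaa[a]b   (q1,a)→(q2,_,right)
state=q2 head=6 tape=_abaaa_[b]   (q2,b)→(q0,a,left)
state=q0 head=5 tape=_abaaa[_]a   (q0,_)→(q1,b,left)
state=q1 head=4 tape=_abaa[a]ba   (q1,a)→(q2,_,right)
state=q2 head=5 tape=_abaa_[b]a   (q2,b)→(q0,a,left)
state=q0 head=4 tape=_abaa[_]aa   (q0,_)→(q1,b,left)
state=q1 head=3 tape=_aba[a]baa   (q1,a)→(q2,_,right)
state=q2 head=4 tape=_aba_[b]aa   (q2,b)→(q0,a,left)
state=q0 head=3 tape=_aba[_]aaa   (q0,_)→(q1,b,left)
state=q1 head=2 tape=_ab[a]baaa   (q1,a)→(q2,_,right)
state=q2 head=3 tape=_ab_[b]aaa   (q2,b)→(q0,a,left)
state=q0 head=2 tape=_ab[_]aaaa   (q0,_)→(q1,b,left)
state=q1 head=1 tape=_a[b]baaaa   (q1,b)→(q1,a,left)
state=q1 head=0 tape=_[a]abaaaa   (q1,a)→(q2,_,right)
state=q2 head=1 tape=__[a]baaaa   (q2,a)→(q2,_,left)
state=q2 head=0 tape=_[_]_baaaa   (q2,_)→(qH,b,left)
state=qH head=-1 tape=[_]b_baaaa
The non-blank tape span at halt is b_baaaa.

b_baaaa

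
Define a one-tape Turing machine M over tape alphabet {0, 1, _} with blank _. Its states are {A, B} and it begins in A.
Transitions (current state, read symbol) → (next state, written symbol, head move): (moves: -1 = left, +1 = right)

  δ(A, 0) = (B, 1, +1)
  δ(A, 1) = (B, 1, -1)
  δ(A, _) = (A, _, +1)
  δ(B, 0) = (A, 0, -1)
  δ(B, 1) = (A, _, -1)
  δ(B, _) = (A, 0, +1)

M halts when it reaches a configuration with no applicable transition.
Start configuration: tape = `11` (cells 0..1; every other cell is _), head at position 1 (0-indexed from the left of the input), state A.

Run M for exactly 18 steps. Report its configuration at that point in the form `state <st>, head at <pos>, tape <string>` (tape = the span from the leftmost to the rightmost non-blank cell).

state A, head at -1, tape 1

A | __1[1]   read 1 → write 1, move -1, go to B
B | __[1]1   read 1 → write _, move -1, go to A
A | _[_]_1   read _ → write _, move +1, go to A
A | __[_]1   read _ → write _, move +1, go to A
A | ___[1]   read 1 → write 1, move -1, go to B
B | __[_]1   read _ → write 0, move +1, go to A
A | __0[1]   read 1 → write 1, move -1, go to B
B | __[0]1   read 0 → write 0, move -1, go to A
A | _[_]01   read _ → write _, move +1, go to A
A | __[0]1   read 0 → write 1, move +1, go to B
B | __1[1]   read 1 → write _, move -1, go to A
A | __[1]_   read 1 → write 1, move -1, go to B
B | _[_]1_   read _ → write 0, move +1, go to A
A | _0[1]_   read 1 → write 1, move -1, go to B
B | _[0]1_   read 0 → write 0, move -1, go to A
A | [_]01_   read _ → write _, move +1, go to A
A | _[0]1_   read 0 → write 1, move +1, go to B
B | _1[1]_   read 1 → write _, move -1, go to A
A | _[1]__
After 18 steps: state A, head at -1, tape 1.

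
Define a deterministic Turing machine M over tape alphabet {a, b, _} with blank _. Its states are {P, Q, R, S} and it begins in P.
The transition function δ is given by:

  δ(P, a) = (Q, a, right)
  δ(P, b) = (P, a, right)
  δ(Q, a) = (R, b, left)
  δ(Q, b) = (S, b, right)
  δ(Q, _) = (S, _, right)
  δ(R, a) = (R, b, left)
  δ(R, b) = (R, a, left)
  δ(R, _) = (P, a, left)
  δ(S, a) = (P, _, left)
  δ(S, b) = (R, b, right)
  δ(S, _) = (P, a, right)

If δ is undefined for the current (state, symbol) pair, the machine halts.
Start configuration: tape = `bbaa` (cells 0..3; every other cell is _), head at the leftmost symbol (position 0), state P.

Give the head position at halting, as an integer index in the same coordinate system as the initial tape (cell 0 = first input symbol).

state=P head=0 tape=__[b]baa   (P,b)→(P,a,right)
state=P head=1 tape=__a[b]aa   (P,b)→(P,a,right)
state=P head=2 tape=__aa[a]a   (P,a)→(Q,a,right)
state=Q head=3 tape=__aaa[a]   (Q,a)→(R,b,left)
state=R head=2 tape=__aa[a]b   (R,a)→(R,b,left)
state=R head=1 tape=__a[a]bb   (R,a)→(R,b,left)
state=R head=0 tape=__[a]bbb   (R,a)→(R,b,left)
state=R head=-1 tape=_[_]bbbb   (R,_)→(P,a,left)
state=P head=-2 tape=[_]abbbb
At halt the head is at cell -2.

-2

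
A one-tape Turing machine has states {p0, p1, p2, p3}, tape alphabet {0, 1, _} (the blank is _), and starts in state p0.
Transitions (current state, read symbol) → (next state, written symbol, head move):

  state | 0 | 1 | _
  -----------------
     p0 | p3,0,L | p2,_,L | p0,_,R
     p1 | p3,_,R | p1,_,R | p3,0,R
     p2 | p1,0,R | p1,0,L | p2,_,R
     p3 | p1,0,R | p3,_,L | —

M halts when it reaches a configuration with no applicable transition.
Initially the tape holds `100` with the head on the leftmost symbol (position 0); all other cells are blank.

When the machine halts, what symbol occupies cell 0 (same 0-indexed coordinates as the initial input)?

_

p0 | _[1]00_   read 1 → write _, move L, go to p2
p2 | [_]_00_   read _ → write _, move R, go to p2
p2 | _[_]00_   read _ → write _, move R, go to p2
p2 | __[0]0_   read 0 → write 0, move R, go to p1
p1 | __0[0]_   read 0 → write _, move R, go to p3
p3 | __0_[_]
Cell 0 holds _ when M halts.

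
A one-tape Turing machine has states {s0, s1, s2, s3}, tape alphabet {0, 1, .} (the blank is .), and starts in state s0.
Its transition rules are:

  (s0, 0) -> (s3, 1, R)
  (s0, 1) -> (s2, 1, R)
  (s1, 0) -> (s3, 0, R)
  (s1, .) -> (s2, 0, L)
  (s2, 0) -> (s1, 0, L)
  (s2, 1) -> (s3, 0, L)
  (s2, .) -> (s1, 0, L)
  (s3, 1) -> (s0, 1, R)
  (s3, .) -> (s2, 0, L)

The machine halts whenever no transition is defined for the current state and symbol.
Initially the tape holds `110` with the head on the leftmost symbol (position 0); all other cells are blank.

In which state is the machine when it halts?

state=s0 head=0 tape=[1]10   (s0,1)→(s2,1,R)
state=s2 head=1 tape=1[1]0   (s2,1)→(s3,0,L)
state=s3 head=0 tape=[1]00   (s3,1)→(s0,1,R)
state=s0 head=1 tape=1[0]0   (s0,0)→(s3,1,R)
state=s3 head=2 tape=11[0]
No transition is defined for (s3, 0); M halts in state s3.

s3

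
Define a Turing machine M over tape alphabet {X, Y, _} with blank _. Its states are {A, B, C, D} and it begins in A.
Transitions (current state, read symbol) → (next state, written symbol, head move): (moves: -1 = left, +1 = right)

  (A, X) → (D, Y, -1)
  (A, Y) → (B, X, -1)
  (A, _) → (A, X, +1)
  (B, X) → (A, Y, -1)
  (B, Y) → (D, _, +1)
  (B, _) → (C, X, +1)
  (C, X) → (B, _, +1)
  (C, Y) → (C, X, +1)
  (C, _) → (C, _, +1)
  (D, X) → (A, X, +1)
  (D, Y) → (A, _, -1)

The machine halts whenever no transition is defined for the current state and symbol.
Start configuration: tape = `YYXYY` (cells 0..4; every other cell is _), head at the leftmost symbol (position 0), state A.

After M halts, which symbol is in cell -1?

Y

A | __[Y]YXYY   read Y → write X, move -1, go to B
B | _[_]XYXYY   read _ → write X, move +1, go to C
C | _X[X]YXYY   read X → write _, move +1, go to B
B | _X_[Y]XYY   read Y → write _, move +1, go to D
D | _X__[X]YY   read X → write X, move +1, go to A
A | _X__X[Y]Y   read Y → write X, move -1, go to B
B | _X__[X]XY   read X → write Y, move -1, go to A
A | _X_[_]YXY   read _ → write X, move +1, go to A
A | _X_X[Y]XY   read Y → write X, move -1, go to B
B | _X_[X]XXY   read X → write Y, move -1, go to A
A | _X[_]YXXY   read _ → write X, move +1, go to A
A | _XX[Y]XXY   read Y → write X, move -1, go to B
B | _X[X]XXXY   read X → write Y, move -1, go to A
A | _[X]YXXXY   read X → write Y, move -1, go to D
D | [_]YYXXXY
Cell -1 holds Y when M halts.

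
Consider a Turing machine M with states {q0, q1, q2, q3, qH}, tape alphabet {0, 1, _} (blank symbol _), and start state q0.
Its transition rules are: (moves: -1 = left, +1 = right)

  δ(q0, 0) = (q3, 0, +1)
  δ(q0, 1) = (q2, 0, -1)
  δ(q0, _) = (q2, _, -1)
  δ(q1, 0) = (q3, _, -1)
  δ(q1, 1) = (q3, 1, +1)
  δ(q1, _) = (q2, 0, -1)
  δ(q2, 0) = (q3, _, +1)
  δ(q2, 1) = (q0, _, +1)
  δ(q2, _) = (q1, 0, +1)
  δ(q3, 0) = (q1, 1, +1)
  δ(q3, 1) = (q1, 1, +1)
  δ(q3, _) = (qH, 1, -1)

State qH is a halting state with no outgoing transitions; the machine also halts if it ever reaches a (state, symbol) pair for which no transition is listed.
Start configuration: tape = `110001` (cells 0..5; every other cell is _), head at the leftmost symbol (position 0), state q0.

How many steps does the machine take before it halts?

24

q0 | _[1]10001__   read 1 → write 0, move -1, go to q2
q2 | [_]010001__   read _ → write 0, move +1, go to q1
q1 | 0[0]10001__   read 0 → write _, move -1, go to q3
q3 | [0]_10001__   read 0 → write 1, move +1, go to q1
q1 | 1[_]10001__   read _ → write 0, move -1, go to q2
q2 | [1]010001__   read 1 → write _, move +1, go to q0
q0 | _[0]10001__   read 0 → write 0, move +1, go to q3
q3 | _0[1]0001__   read 1 → write 1, move +1, go to q1
q1 | _01[0]001__   read 0 → write _, move -1, go to q3
q3 | _0[1]_001__   read 1 → write 1, move +1, go to q1
q1 | _01[_]001__   read _ → write 0, move -1, go to q2
q2 | _0[1]0001__   read 1 → write _, move +1, go to q0
q0 | _0_[0]001__   read 0 → write 0, move +1, go to q3
q3 | _0_0[0]01__   read 0 → write 1, move +1, go to q1
q1 | _0_01[0]1__   read 0 → write _, move -1, go to q3
q3 | _0_0[1]_1__   read 1 → write 1, move +1, go to q1
q1 | _0_01[_]1__   read _ → write 0, move -1, go to q2
q2 | _0_0[1]01__   read 1 → write _, move +1, go to q0
q0 | _0_0_[0]1__   read 0 → write 0, move +1, go to q3
q3 | _0_0_0[1]__   read 1 → write 1, move +1, go to q1
q1 | _0_0_01[_]_   read _ → write 0, move -1, go to q2
q2 | _0_0_0[1]0_   read 1 → write _, move +1, go to q0
q0 | _0_0_0_[0]_   read 0 → write 0, move +1, go to q3
q3 | _0_0_0_0[_]   read _ → write 1, move -1, go to qH
qH | _0_0_0_[0]1
M halts after 24 transitions.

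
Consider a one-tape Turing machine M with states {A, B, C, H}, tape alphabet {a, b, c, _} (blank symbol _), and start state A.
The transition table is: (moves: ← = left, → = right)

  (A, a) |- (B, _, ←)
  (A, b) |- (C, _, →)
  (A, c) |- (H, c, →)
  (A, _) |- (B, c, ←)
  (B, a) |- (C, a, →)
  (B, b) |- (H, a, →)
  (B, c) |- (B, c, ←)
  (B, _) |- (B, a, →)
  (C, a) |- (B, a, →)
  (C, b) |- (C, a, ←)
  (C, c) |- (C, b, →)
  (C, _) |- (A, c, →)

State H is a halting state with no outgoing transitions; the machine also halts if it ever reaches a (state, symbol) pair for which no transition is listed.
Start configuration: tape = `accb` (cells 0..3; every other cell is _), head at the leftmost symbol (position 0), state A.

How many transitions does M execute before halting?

state=A head=0 tape=_[a]ccb____   (A,a)→(B,_,←)
state=B head=-1 tape=[_]_ccb____   (B,_)→(B,a,→)
state=B head=0 tape=a[_]ccb____   (B,_)→(B,a,→)
state=B head=1 tape=aa[c]cb____   (B,c)→(B,c,←)
state=B head=0 tape=a[a]ccb____   (B,a)→(C,a,→)
state=C head=1 tape=aa[c]cb____   (C,c)→(C,b,→)
state=C head=2 tape=aab[c]b____   (C,c)→(C,b,→)
state=C head=3 tape=aabb[b]____   (C,b)→(C,a,←)
state=C head=2 tape=aab[b]a____   (C,b)→(C,a,←)
state=C head=1 tape=aa[b]aa____   (C,b)→(C,a,←)
state=C head=0 tape=a[a]aaa____   (C,a)→(B,a,→)
state=B head=1 tape=aa[a]aa____   (B,a)→(C,a,→)
state=C head=2 tape=aaa[a]a____   (C,a)→(B,a,→)
state=B head=3 tape=aaaa[a]____   (B,a)→(C,a,→)
state=C head=4 tape=aaaaa[_]___   (C,_)→(A,c,→)
state=A head=5 tape=aaaaac[_]__   (A,_)→(B,c,←)
state=B head=4 tape=aaaaa[c]c__   (B,c)→(B,c,←)
state=B head=3 tape=aaaa[a]cc__   (B,a)→(C,a,→)
state=C head=4 tape=aaaaa[c]c__   (C,c)→(C,b,→)
state=C head=5 tape=aaaaab[c]__   (C,c)→(C,b,→)
state=C head=6 tape=aaaaabb[_]_   (C,_)→(A,c,→)
state=A head=7 tape=aaaaabbc[_]   (A,_)→(B,c,←)
state=B head=6 tape=aaaaabb[c]c   (B,c)→(B,c,←)
state=B head=5 tape=aaaaab[b]cc   (B,b)→(H,a,→)
state=H head=6 tape=aaaaaba[c]c
M halts after 24 transitions.

24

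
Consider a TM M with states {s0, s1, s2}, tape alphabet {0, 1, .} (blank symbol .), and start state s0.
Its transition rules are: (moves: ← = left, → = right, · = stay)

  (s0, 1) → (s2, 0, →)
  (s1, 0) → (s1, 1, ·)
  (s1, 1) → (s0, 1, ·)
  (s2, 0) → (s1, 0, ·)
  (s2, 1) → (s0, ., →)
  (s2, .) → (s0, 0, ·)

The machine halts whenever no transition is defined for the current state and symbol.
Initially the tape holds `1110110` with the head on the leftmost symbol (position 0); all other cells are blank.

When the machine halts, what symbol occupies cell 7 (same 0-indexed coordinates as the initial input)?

s0 | [1]110110.   read 1 → write 0, move →, go to s2
s2 | 0[1]10110.   read 1 → write ., move →, go to s0
s0 | 0.[1]0110.   read 1 → write 0, move →, go to s2
s2 | 0.0[0]110.   read 0 → write 0, move ·, go to s1
s1 | 0.0[0]110.   read 0 → write 1, move ·, go to s1
s1 | 0.0[1]110.   read 1 → write 1, move ·, go to s0
s0 | 0.0[1]110.   read 1 → write 0, move →, go to s2
s2 | 0.00[1]10.   read 1 → write ., move →, go to s0
s0 | 0.00.[1]0.   read 1 → write 0, move →, go to s2
s2 | 0.00.0[0].   read 0 → write 0, move ·, go to s1
s1 | 0.00.0[0].   read 0 → write 1, move ·, go to s1
s1 | 0.00.0[1].   read 1 → write 1, move ·, go to s0
s0 | 0.00.0[1].   read 1 → write 0, move →, go to s2
s2 | 0.00.00[.]   read . → write 0, move ·, go to s0
s0 | 0.00.00[0]
Cell 7 holds 0 when M halts.

0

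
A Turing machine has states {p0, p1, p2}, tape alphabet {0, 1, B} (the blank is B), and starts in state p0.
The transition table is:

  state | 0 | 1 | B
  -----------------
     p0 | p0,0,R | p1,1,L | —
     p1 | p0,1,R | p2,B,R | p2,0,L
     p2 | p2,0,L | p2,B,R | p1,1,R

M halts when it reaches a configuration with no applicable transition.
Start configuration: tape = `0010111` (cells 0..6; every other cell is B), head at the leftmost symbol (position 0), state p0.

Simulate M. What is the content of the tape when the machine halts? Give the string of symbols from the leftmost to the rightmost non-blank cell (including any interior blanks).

state=p0 head=0 tape=[0]010111BBB   (p0,0)→(p0,0,R)
state=p0 head=1 tape=0[0]10111BBB   (p0,0)→(p0,0,R)
state=p0 head=2 tape=00[1]0111BBB   (p0,1)→(p1,1,L)
state=p1 head=1 tape=0[0]10111BBB   (p1,0)→(p0,1,R)
state=p0 head=2 tape=01[1]0111BBB   (p0,1)→(p1,1,L)
state=p1 head=1 tape=0[1]10111BBB   (p1,1)→(p2,B,R)
state=p2 head=2 tape=0B[1]0111BBB   (p2,1)→(p2,B,R)
state=p2 head=3 tape=0BB[0]111BBB   (p2,0)→(p2,0,L)
state=p2 head=2 tape=0B[B]0111BBB   (p2,B)→(p1,1,R)
state=p1 head=3 tape=0B1[0]111BBB   (p1,0)→(p0,1,R)
state=p0 head=4 tape=0B11[1]11BBB   (p0,1)→(p1,1,L)
state=p1 head=3 tape=0B1[1]111BBB   (p1,1)→(p2,B,R)
state=p2 head=4 tape=0B1B[1]11BBB   (p2,1)→(p2,B,R)
state=p2 head=5 tape=0B1BB[1]1BBB   (p2,1)→(p2,B,R)
state=p2 head=6 tape=0B1BBB[1]BBB   (p2,1)→(p2,B,R)
state=p2 head=7 tape=0B1BBBB[B]BB   (p2,B)→(p1,1,R)
state=p1 head=8 tape=0B1BBBB1[B]B   (p1,B)→(p2,0,L)
state=p2 head=7 tape=0B1BBBB[1]0B   (p2,1)→(p2,B,R)
state=p2 head=8 tape=0B1BBBBB[0]B   (p2,0)→(p2,0,L)
state=p2 head=7 tape=0B1BBBB[B]0B   (p2,B)→(p1,1,R)
state=p1 head=8 tape=0B1BBBB1[0]B   (p1,0)→(p0,1,R)
state=p0 head=9 tape=0B1BBBB11[B]
The non-blank tape span at halt is 0B1BBBB11.

0B1BBBB11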